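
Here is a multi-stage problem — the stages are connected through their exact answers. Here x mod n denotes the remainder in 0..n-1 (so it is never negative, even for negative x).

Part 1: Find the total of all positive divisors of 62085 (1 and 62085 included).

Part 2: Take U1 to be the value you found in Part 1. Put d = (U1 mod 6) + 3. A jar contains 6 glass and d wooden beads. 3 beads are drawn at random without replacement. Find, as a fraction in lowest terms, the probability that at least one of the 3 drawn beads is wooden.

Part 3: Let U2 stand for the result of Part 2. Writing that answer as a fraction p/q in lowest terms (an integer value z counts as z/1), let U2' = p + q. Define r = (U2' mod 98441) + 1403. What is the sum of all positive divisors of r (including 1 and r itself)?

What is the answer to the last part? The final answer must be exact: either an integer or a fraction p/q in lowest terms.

Part 1: 62085 = 3 * 5 * 4139; sigma = (1 + 3) * (1 + 5) * (1 + 4139) = 4 * 6 * 4140 = 99360; answer 99360
Part 2: U1 = 99360; d = 3; total draws C(9,3) = 84; complement C(6,3) = 20; favorable 84 - 20 = 64; P = 16/21; answer 16/21
Part 3: U2 = 16/21; threaded value p + q = 37; r = 1440; 1440 = 2^5 * 3^2 * 5; sigma = (1 + 2 + 4 + 8 + 16 + 32) * (1 + 3 + 9) * (1 + 5) = 63 * 13 * 6 = 4914; answer 4914

4914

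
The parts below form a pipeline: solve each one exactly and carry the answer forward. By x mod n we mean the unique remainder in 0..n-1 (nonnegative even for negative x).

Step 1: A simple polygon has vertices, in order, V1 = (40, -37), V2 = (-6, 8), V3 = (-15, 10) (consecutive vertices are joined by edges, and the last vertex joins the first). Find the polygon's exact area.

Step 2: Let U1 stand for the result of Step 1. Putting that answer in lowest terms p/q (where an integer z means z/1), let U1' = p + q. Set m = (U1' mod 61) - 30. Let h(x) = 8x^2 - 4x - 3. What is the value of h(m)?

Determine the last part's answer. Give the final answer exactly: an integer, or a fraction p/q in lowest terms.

Step 1: cross terms: (40*8 - -6*-37)=98, (-6*10 - -15*8)=60, (-15*-37 - 40*10)=155; twice the area = |313| = 313; area = 313/2; answer 313/2
Step 2: U1 = 313/2; threaded value p + q = 315; m = -20; 8*(-20)^2 - 4*(-20)^1 - 3 = (3200) + (80) + (-3) = 3277; answer 3277

3277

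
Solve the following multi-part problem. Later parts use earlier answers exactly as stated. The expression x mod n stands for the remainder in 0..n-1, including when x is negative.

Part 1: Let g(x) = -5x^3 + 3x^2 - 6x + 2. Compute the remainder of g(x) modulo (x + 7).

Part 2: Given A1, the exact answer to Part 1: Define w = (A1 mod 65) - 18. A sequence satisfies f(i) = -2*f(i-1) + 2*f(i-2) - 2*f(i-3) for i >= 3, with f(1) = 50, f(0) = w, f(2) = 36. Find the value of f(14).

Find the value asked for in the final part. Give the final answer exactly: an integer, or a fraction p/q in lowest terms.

Part 1: remainder = value at the root: -5*(-7)^3 + 3*(-7)^2 - 6*(-7)^1 + 2 = (1715) + (147) + (42) + (2) = 1906; answer 1906
Part 2: A1 = 1906; w = 3; f(3) = -2*(36) + 2*(50) - 2*(3) = 22; iterating: f(3)=22, f(4)=-72, f(5)=116, f(6)=-420, f(7)=1216, f(8)=-3504, f(9)=10280, f(10)=-30000, f(11)=87568, f(12)=-255696, f(13)=746528, f(14)=-2179584; answer -2179584

-2179584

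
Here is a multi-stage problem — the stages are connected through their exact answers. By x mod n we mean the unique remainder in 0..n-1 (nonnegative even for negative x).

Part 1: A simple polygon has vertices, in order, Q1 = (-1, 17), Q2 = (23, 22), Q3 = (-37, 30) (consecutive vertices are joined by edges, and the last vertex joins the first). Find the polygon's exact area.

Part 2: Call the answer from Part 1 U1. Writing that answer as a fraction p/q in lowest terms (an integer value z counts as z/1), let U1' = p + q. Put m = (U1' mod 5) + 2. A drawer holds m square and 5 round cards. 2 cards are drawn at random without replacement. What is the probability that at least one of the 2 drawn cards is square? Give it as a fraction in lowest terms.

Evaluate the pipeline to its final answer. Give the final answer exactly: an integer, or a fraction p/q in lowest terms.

Part 1: cross terms: (-1*22 - 23*17)=-413, (23*30 - -37*22)=1504, (-37*17 - -1*30)=-599; twice the area = |492| = 492; area = 246; answer 246
Part 2: U1 = 246; threaded value p + q = 247; m = 4; total draws C(9,2) = 36; complement C(5,2) = 10; favorable 36 - 10 = 26; P = 13/18; answer 13/18

13/18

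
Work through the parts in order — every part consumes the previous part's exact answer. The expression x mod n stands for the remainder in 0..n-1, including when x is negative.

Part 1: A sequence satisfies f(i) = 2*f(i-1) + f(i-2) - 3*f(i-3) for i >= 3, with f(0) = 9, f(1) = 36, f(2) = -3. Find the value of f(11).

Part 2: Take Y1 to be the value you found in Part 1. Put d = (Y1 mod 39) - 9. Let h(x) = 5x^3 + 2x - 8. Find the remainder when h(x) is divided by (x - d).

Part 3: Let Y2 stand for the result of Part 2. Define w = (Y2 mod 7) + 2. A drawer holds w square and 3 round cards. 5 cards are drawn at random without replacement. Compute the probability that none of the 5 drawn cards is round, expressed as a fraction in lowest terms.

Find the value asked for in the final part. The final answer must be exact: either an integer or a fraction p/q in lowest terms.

Part 1: f(3) = 2*(-3) + 1*(36) - 3*(9) = 3; iterating: f(3)=3, f(4)=-105, f(5)=-198, f(6)=-510, f(7)=-903, f(8)=-1722, f(9)=-2817, f(10)=-4647, f(11)=-6945; answer -6945
Part 2: Y1 = -6945; d = 27; remainder = value at the root: 5*(27)^3 + 2*(27)^1 - 8 = (98415) + (54) + (-8) = 98461; answer 98461
Part 3: Y2 = 98461; w = 8; total draws C(11,5) = 462; favorable C(8,5) = 56; P = 4/33; answer 4/33

4/33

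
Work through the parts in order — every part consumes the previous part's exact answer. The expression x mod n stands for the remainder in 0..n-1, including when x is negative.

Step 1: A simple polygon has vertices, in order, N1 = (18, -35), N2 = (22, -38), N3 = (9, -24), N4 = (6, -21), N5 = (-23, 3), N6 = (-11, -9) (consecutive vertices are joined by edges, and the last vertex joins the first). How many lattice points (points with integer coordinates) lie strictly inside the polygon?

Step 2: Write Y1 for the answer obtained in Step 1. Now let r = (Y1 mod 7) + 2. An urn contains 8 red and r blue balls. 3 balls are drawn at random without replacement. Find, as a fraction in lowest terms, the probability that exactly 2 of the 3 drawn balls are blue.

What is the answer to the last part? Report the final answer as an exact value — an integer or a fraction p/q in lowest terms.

40/143

Step 1: cross terms: (18*-38 - 22*-35)=86, (22*-24 - 9*-38)=-186, (9*-21 - 6*-24)=-45, (6*3 - -23*-21)=-465, (-23*-9 - -11*3)=240, (-11*-35 - 18*-9)=547; twice the area = |177| = 177; area = 177/2; boundary points = 1 + 1 + 3 + 1 + 12 + 1 = 19; strictly interior points = area - boundary/2 + 1 = 80; answer 80
Step 2: Y1 = 80; r = 5; total draws C(13,3) = 286; favorable C(5,2)*C(8,1) = 80; P = 40/143; answer 40/143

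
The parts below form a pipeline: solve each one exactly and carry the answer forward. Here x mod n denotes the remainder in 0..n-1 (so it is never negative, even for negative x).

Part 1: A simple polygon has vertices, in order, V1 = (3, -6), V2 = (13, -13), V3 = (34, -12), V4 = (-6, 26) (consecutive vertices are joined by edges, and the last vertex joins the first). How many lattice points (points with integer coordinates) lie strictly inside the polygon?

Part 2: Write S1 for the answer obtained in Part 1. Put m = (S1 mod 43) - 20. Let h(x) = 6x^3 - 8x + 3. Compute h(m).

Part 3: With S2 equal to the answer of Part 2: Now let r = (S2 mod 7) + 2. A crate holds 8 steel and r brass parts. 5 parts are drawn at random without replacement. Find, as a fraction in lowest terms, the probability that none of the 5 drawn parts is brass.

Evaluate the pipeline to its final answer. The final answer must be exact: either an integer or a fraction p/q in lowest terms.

Part 1: cross terms: (3*-13 - 13*-6)=39, (13*-12 - 34*-13)=286, (34*26 - -6*-12)=812, (-6*-6 - 3*26)=-42; twice the area = |1095| = 1095; area = 1095/2; boundary points = 1 + 1 + 2 + 1 = 5; strictly interior points = area - boundary/2 + 1 = 546; answer 546
Part 2: S1 = 546; m = 10; 6*(10)^3 - 8*(10)^1 + 3 = (6000) + (-80) + (3) = 5923; answer 5923
Part 3: S2 = 5923; r = 3; total draws C(11,5) = 462; favorable C(8,5) = 56; P = 4/33; answer 4/33

4/33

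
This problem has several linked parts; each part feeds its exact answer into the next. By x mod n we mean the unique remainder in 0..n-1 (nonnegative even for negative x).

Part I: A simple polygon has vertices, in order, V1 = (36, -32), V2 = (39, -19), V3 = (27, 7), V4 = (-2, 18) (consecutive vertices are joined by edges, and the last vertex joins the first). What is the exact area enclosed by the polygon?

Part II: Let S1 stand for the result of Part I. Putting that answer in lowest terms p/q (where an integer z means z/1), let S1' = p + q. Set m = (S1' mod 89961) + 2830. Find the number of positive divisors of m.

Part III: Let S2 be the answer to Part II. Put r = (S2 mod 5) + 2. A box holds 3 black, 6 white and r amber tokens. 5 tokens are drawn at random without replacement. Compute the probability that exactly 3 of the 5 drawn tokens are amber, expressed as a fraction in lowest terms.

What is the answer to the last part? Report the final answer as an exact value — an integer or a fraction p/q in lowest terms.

Part I: cross terms: (36*-19 - 39*-32)=564, (39*7 - 27*-19)=786, (27*18 - -2*7)=500, (-2*-32 - 36*18)=-584; twice the area = |1266| = 1266; area = 633; answer 633
Part II: S1 = 633; threaded value p + q = 634; m = 3464; 3464 = 2^3 * 433; number of divisors = (3+1) * (1+1) = 8; answer 8
Part III: S2 = 8; r = 5; total draws C(14,5) = 2002; favorable C(5,3)*C(9,2) = 360; P = 180/1001; answer 180/1001

180/1001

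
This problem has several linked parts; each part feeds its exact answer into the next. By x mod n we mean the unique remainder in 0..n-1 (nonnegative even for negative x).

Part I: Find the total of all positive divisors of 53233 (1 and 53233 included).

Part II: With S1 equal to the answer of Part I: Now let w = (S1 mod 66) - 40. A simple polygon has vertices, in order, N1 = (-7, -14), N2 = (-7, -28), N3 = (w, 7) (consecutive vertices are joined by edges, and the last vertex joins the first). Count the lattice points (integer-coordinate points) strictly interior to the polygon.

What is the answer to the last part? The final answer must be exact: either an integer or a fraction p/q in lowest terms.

Part I: 53233 is prime, so its only divisors are 1 and 53233; sigma = 1 + 53233 = 53234; answer 53234
Part II: S1 = 53234; w = -2; cross terms: (-7*-28 - -7*-14)=98, (-7*7 - -2*-28)=-105, (-2*-14 - -7*7)=77; twice the area = |70| = 70; area = 35; boundary points = 14 + 5 + 1 = 20; strictly interior points = area - boundary/2 + 1 = 26; answer 26

26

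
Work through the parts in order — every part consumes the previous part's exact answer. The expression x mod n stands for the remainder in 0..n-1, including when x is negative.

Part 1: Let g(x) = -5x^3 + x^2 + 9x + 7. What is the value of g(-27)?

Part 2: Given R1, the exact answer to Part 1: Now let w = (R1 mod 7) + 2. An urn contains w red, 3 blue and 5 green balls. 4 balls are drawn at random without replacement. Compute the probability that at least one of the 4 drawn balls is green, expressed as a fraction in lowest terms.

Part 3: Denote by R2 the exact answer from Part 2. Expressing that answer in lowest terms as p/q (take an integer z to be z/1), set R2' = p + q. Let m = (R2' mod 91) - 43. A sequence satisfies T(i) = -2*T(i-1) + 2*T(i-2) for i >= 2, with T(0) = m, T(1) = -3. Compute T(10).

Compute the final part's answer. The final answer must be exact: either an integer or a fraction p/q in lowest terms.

-72960

Part 1: -5*(-27)^3 + 1*(-27)^2 + 9*(-27)^1 + 7 = (98415) + (729) + (-243) + (7) = 98908; answer 98908
Part 2: R1 = 98908; w = 7; total draws C(15,4) = 1365; complement C(10,4) = 210; favorable 1365 - 210 = 1155; P = 11/13; answer 11/13
Part 3: R2 = 11/13; threaded value p + q = 24; m = -19; T(2) = -2*(-3) + 2*(-19) = -32; iterating: T(2)=-32, T(3)=58, T(4)=-180, T(5)=476, T(6)=-1312, T(7)=3576, T(8)=-9776, T(9)=26704, T(10)=-72960; answer -72960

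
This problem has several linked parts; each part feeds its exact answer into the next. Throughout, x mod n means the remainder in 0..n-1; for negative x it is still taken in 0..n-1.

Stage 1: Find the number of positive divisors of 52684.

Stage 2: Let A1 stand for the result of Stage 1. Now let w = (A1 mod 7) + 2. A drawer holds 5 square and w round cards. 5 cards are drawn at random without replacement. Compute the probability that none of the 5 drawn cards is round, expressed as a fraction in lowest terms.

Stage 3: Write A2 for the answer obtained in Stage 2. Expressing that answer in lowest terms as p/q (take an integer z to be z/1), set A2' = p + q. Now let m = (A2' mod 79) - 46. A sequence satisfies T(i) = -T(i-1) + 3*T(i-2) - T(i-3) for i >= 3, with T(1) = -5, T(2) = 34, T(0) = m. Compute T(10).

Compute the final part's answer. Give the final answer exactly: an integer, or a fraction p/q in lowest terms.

22282

Stage 1: 52684 = 2^2 * 13171; number of divisors = (2+1) * (1+1) = 6; answer 6
Stage 2: A1 = 6; w = 8; total draws C(13,5) = 1287; favorable C(5,5) = 1; P = 1/1287; answer 1/1287
Stage 3: A2 = 1/1287; threaded value p + q = 1288; m = -22; T(3) = -1*(34) + 3*(-5) - 1*(-22) = -27; iterating: T(3)=-27, T(4)=134, T(5)=-249, T(6)=678, T(7)=-1559, T(8)=3842, T(9)=-9197, T(10)=22282; answer 22282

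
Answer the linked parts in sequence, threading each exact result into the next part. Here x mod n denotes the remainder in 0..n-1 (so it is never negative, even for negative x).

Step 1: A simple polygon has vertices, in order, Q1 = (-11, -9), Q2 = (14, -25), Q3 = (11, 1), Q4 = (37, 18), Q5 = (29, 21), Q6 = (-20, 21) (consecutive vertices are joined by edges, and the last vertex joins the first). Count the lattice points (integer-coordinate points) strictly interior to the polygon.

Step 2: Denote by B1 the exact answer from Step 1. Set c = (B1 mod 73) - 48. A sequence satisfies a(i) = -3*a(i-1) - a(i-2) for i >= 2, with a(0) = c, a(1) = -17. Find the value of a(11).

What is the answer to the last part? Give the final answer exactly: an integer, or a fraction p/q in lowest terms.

Step 1: cross terms: (-11*-25 - 14*-9)=401, (14*1 - 11*-25)=289, (11*18 - 37*1)=161, (37*21 - 29*18)=255, (29*21 - -20*21)=1029, (-20*-9 - -11*21)=411; twice the area = |2546| = 2546; area = 1273; boundary points = 1 + 1 + 1 + 1 + 49 + 3 = 56; strictly interior points = area - boundary/2 + 1 = 1246; answer 1246
Step 2: B1 = 1246; c = -43; a(2) = -3*(-17) - 1*(-43) = 94; iterating: a(2)=94, a(3)=-265, a(4)=701, a(5)=-1838, a(6)=4813, a(7)=-12601, a(8)=32990, a(9)=-86369, a(10)=226117, a(11)=-591982; answer -591982

-591982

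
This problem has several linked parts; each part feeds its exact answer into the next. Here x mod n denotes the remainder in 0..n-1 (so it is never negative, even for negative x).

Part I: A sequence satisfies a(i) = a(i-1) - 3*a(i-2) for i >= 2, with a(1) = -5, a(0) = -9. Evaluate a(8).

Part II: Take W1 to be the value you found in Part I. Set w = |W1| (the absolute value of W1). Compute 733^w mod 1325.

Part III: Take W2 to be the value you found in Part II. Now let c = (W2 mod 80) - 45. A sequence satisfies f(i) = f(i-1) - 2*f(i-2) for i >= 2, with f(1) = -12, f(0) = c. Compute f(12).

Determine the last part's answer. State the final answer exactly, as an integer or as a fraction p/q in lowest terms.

Part I: a(2) = 1*(-5) - 3*(-9) = 22; iterating: a(2)=22, a(3)=37, a(4)=-29, a(5)=-140, a(6)=-53, a(7)=367, a(8)=526; answer 526
Part II: W1 = 526; w = 526; squarings mod 1325: 733^1=733, 733^2=664, 733^4=996, 733^8=916, 733^16=331, 733^32=911, 733^64=471, 733^128=566, 733^256=1031, 733^512=311; 733^526 = 733^2 * 733^4 * 733^8 * 733^512 = 169 (mod 1325); answer 169
Part III: W2 = 169; c = -36; f(2) = 1*(-12) - 2*(-36) = 60; iterating: f(2)=60, f(3)=84, f(4)=-36, f(5)=-204, f(6)=-132, f(7)=276, f(8)=540, f(9)=-12, f(10)=-1092, f(11)=-1068, f(12)=1116; answer 1116

1116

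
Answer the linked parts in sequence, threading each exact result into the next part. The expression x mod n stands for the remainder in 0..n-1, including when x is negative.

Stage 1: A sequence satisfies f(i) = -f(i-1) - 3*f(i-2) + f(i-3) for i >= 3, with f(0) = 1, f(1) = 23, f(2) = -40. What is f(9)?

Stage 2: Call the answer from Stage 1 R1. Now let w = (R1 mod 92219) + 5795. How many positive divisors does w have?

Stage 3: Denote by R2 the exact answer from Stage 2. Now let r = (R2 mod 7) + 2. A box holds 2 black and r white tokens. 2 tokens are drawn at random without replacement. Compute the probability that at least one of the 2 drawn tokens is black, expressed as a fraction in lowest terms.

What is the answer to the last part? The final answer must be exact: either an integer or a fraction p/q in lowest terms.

13/28

Stage 1: f(3) = -1*(-40) - 3*(23) + 1*(1) = -28; iterating: f(3)=-28, f(4)=171, f(5)=-127, f(6)=-414, f(7)=966, f(8)=149, f(9)=-3461; answer -3461
Stage 2: R1 = -3461; w = 94553; 94553 = 23 * 4111; number of divisors = (1+1) * (1+1) = 4; answer 4
Stage 3: R2 = 4; r = 6; total draws C(8,2) = 28; complement C(6,2) = 15; favorable 28 - 15 = 13; P = 13/28; answer 13/28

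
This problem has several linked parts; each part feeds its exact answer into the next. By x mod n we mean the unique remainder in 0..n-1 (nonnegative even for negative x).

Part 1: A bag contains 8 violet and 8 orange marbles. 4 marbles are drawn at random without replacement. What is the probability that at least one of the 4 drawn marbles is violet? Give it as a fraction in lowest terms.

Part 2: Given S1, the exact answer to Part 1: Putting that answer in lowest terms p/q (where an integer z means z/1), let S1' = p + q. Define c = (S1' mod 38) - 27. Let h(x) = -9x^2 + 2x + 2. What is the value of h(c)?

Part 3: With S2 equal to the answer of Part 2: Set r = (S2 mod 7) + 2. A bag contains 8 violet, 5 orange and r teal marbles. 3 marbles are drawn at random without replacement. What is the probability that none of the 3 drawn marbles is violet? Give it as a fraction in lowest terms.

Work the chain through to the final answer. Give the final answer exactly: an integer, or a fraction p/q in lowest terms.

Part 1: total draws C(16,4) = 1820; complement C(8,4) = 70; favorable 1820 - 70 = 1750; P = 25/26; answer 25/26
Part 2: S1 = 25/26; threaded value p + q = 51; c = -14; -9*(-14)^2 + 2*(-14)^1 + 2 = (-1764) + (-28) + (2) = -1790; answer -1790
Part 3: S2 = -1790; r = 4; total draws C(17,3) = 680; favorable C(9,3) = 84; P = 21/170; answer 21/170

21/170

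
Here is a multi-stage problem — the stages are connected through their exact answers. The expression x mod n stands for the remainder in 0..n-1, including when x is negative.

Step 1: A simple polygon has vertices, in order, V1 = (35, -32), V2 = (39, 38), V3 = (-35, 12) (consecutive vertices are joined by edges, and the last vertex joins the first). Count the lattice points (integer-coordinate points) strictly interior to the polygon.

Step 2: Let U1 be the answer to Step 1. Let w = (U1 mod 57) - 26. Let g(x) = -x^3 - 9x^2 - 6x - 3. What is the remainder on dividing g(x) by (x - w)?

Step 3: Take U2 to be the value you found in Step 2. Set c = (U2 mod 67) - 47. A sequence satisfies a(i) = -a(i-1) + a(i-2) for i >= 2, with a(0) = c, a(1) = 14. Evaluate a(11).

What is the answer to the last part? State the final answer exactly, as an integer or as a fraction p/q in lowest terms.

3391

Step 1: cross terms: (35*38 - 39*-32)=2578, (39*12 - -35*38)=1798, (-35*-32 - 35*12)=700; twice the area = |5076| = 5076; area = 2538; boundary points = 2 + 2 + 2 = 6; strictly interior points = area - boundary/2 + 1 = 2536; answer 2536
Step 2: U1 = 2536; w = 2; remainder = value at the root: -1*(2)^3 - 9*(2)^2 - 6*(2)^1 - 3 = (-8) + (-36) + (-12) + (-3) = -59; answer -59
Step 3: U2 = -59; c = -39; a(2) = -1*(14) + 1*(-39) = -53; iterating: a(2)=-53, a(3)=67, a(4)=-120, a(5)=187, a(6)=-307, a(7)=494, a(8)=-801, a(9)=1295, a(10)=-2096, a(11)=3391; answer 3391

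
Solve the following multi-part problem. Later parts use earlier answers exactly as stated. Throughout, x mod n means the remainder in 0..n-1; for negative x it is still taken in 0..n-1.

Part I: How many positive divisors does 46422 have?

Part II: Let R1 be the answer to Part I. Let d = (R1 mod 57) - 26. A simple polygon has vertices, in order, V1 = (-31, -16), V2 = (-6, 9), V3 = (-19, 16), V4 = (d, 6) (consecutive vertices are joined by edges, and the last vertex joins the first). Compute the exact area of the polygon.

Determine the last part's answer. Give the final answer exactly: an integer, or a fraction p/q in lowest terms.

110

Part I: 46422 = 2 * 3^2 * 2579; number of divisors = (1+1) * (2+1) * (1+1) = 12; answer 12
Part II: R1 = 12; d = -14; cross terms: (-31*9 - -6*-16)=-375, (-6*16 - -19*9)=75, (-19*6 - -14*16)=110, (-14*-16 - -31*6)=410; twice the area = |220| = 220; area = 110; answer 110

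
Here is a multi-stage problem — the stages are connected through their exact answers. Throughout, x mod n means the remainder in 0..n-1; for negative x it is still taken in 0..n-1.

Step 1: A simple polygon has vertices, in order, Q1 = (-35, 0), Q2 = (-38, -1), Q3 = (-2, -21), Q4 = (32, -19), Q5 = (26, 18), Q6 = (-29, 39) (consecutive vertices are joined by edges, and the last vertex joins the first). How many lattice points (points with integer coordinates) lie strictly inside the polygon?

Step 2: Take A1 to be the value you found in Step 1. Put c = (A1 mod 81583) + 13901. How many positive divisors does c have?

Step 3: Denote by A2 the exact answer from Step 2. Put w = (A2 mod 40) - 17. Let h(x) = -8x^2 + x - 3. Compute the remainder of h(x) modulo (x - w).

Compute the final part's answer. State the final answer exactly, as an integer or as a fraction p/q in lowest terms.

-208

Step 1: cross terms: (-35*-1 - -38*0)=35, (-38*-21 - -2*-1)=796, (-2*-19 - 32*-21)=710, (32*18 - 26*-19)=1070, (26*39 - -29*18)=1536, (-29*0 - -35*39)=1365; twice the area = |5512| = 5512; area = 2756; boundary points = 1 + 4 + 2 + 1 + 1 + 3 = 12; strictly interior points = area - boundary/2 + 1 = 2751; answer 2751
Step 2: A1 = 2751; c = 16652; 16652 = 2^2 * 23 * 181; number of divisors = (2+1) * (1+1) * (1+1) = 12; answer 12
Step 3: A2 = 12; w = -5; remainder = value at the root: -8*(-5)^2 + 1*(-5)^1 - 3 = (-200) + (-5) + (-3) = -208; answer -208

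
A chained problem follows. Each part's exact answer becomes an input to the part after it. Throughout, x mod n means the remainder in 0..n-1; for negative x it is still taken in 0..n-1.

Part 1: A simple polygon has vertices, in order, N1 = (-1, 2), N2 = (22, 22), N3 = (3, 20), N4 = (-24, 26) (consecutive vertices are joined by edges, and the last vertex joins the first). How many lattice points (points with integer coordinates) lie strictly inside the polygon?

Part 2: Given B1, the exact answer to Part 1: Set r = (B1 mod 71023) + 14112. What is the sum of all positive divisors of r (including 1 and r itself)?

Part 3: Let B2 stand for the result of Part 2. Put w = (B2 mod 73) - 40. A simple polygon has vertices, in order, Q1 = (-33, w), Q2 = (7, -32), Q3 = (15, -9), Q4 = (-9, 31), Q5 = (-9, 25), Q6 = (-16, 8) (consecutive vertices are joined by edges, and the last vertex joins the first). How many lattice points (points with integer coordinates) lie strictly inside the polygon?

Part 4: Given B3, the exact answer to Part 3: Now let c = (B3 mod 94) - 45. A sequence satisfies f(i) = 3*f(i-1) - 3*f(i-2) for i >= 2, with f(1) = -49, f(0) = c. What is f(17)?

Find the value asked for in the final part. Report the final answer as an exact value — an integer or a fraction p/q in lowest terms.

-1148175

Part 1: cross terms: (-1*22 - 22*2)=-66, (22*20 - 3*22)=374, (3*26 - -24*20)=558, (-24*2 - -1*26)=-22; twice the area = |844| = 844; area = 422; boundary points = 1 + 1 + 3 + 1 = 6; strictly interior points = area - boundary/2 + 1 = 420; answer 420
Part 2: B1 = 420; r = 14532; 14532 = 2^2 * 3 * 7 * 173; sigma = (1 + 2 + 4) * (1 + 3) * (1 + 7) * (1 + 173) = 7 * 4 * 8 * 174 = 38976; answer 38976
Part 3: B2 = 38976; w = 27; cross terms: (-33*-32 - 7*27)=867, (7*-9 - 15*-32)=417, (15*31 - -9*-9)=384, (-9*25 - -9*31)=54, (-9*8 - -16*25)=328, (-16*27 - -33*8)=-168; twice the area = |1882| = 1882; area = 941; boundary points = 1 + 1 + 8 + 6 + 1 + 1 = 18; strictly interior points = area - boundary/2 + 1 = 933; answer 933
Part 4: B3 = 933; c = 42; f(2) = 3*(-49) - 3*(42) = -273; iterating: f(2)=-273, f(3)=-672, f(4)=-1197, f(5)=-1575, f(6)=-1134, f(7)=1323, f(8)=7371, f(9)=18144, f(10)=32319, f(11)=42525, f(12)=30618, f(13)=-35721, f(14)=-199017, f(15)=-489888, f(16)=-872613, f(17)=-1148175; answer -1148175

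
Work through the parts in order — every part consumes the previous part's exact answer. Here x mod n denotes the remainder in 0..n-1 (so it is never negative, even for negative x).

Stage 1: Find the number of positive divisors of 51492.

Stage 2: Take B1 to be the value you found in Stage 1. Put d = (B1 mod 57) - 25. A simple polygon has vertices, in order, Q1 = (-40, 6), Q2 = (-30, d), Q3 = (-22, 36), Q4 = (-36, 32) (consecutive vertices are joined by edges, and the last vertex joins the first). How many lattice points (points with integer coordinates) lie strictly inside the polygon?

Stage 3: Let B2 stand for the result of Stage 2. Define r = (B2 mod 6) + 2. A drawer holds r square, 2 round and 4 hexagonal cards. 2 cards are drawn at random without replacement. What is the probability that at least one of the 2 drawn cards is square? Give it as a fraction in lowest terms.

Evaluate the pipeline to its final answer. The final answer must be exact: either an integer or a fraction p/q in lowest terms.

Stage 1: 51492 = 2^2 * 3 * 7 * 613; number of divisors = (2+1) * (1+1) * (1+1) * (1+1) = 24; answer 24
Stage 2: B1 = 24; d = -1; cross terms: (-40*-1 - -30*6)=220, (-30*36 - -22*-1)=-1102, (-22*32 - -36*36)=592, (-36*6 - -40*32)=1064; twice the area = |774| = 774; area = 387; boundary points = 1 + 1 + 2 + 2 = 6; strictly interior points = area - boundary/2 + 1 = 385; answer 385
Stage 3: B2 = 385; r = 3; total draws C(9,2) = 36; complement C(6,2) = 15; favorable 36 - 15 = 21; P = 7/12; answer 7/12

7/12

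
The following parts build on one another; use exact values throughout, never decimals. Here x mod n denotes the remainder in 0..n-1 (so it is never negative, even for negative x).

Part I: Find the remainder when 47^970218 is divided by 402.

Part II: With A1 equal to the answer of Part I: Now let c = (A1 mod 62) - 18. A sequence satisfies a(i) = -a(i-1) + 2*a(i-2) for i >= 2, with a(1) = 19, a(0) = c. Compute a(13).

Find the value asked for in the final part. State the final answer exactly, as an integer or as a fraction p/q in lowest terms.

Part I: squarings mod 402: 47^1=47, 47^2=199, 47^4=205, 47^8=217, 47^16=55, 47^32=211, 47^64=301, 47^128=151, 47^256=289, 47^512=307, 47^1024=181, 47^2048=199, 47^4096=205, 47^8192=217, 47^16384=55, 47^32768=211, 47^65536=301, 47^131072=151, 47^262144=289, 47^524288=307; 47^970218 = 47^2 * 47^8 * 47^32 * 47^64 * 47^128 * 47^256 * 47^1024 * 47^2048 * 47^16384 * 47^32768 * 47^131072 * 47^262144 * 47^524288 = 91 (mod 402); answer 91
Part II: A1 = 91; c = 11; a(2) = -1*(19) + 2*(11) = 3; iterating: a(2)=3, a(3)=35, a(4)=-29, a(5)=99, a(6)=-157, a(7)=355, a(8)=-669, a(9)=1379, a(10)=-2717, a(11)=5475, a(12)=-10909, a(13)=21859; answer 21859

21859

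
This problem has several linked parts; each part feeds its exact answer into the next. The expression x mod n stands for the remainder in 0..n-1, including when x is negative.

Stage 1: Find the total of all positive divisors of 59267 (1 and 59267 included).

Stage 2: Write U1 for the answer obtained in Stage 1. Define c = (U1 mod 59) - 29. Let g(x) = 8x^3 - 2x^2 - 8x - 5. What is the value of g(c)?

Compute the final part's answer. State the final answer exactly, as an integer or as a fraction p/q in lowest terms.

-39751

Stage 1: 59267 = 13 * 47 * 97; sigma = (1 + 13) * (1 + 47) * (1 + 97) = 14 * 48 * 98 = 65856; answer 65856
Stage 2: U1 = 65856; c = -17; 8*(-17)^3 - 2*(-17)^2 - 8*(-17)^1 - 5 = (-39304) + (-578) + (136) + (-5) = -39751; answer -39751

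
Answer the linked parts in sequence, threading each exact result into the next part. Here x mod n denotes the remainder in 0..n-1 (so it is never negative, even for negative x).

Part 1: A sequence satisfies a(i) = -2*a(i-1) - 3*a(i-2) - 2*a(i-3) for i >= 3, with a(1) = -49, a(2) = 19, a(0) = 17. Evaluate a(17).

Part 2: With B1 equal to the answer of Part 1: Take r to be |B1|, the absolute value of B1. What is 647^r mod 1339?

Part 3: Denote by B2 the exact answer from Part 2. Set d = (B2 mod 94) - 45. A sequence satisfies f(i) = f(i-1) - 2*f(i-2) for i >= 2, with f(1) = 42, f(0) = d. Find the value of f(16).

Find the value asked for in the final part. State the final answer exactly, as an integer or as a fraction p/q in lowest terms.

Part 1: a(3) = -2*(19) - 3*(-49) - 2*(17) = 75; iterating: a(3)=75, a(4)=-109, a(5)=-45, a(6)=267, a(7)=-181, a(8)=-349, a(9)=707, a(10)=-5, a(11)=-1413, a(12)=1427, a(13)=1395, a(14)=-4245, a(15)=1451, a(16)=7043, a(17)=-9949; answer -9949
Part 2: B1 = -9949; r = 9949; squarings mod 1339: 647^1=647, 647^2=841, 647^4=289, 647^8=503, 647^16=1277, 647^32=1166, 647^64=471, 647^128=906, 647^256=29, 647^512=841, 647^1024=289, 647^2048=503, 647^4096=1277, 647^8192=1166; 647^9949 = 647^1 * 647^4 * 647^8 * 647^16 * 647^64 * 647^128 * 647^512 * 647^1024 * 647^8192 = 907 (mod 1339); answer 907
Part 3: B2 = 907; d = 16; f(2) = 1*(42) - 2*(16) = 10; iterating: f(2)=10, f(3)=-74, f(4)=-94, f(5)=54, f(6)=242, f(7)=134, f(8)=-350, f(9)=-618, f(10)=82, f(11)=1318, f(12)=1154, f(13)=-1482, f(14)=-3790, f(15)=-826, f(16)=6754; answer 6754

6754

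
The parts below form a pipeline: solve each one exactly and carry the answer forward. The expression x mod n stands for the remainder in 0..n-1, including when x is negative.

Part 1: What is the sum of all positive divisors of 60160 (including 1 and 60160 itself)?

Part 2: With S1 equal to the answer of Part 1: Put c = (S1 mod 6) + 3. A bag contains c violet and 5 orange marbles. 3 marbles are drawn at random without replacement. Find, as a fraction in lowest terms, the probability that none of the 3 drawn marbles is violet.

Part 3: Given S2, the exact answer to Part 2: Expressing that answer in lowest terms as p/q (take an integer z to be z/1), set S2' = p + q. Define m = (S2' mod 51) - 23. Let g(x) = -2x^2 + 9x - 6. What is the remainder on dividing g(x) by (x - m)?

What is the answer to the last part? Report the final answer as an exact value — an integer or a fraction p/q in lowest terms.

Part 1: 60160 = 2^8 * 5 * 47; sigma = (1 + 2 + 4 + 8 + 16 + 32 + 64 + 128 + 256) * (1 + 5) * (1 + 47) = 511 * 6 * 48 = 147168; answer 147168
Part 2: S1 = 147168; c = 3; total draws C(8,3) = 56; favorable C(5,3) = 10; P = 5/28; answer 5/28
Part 3: S2 = 5/28; threaded value p + q = 33; m = 10; remainder = value at the root: -2*(10)^2 + 9*(10)^1 - 6 = (-200) + (90) + (-6) = -116; answer -116

-116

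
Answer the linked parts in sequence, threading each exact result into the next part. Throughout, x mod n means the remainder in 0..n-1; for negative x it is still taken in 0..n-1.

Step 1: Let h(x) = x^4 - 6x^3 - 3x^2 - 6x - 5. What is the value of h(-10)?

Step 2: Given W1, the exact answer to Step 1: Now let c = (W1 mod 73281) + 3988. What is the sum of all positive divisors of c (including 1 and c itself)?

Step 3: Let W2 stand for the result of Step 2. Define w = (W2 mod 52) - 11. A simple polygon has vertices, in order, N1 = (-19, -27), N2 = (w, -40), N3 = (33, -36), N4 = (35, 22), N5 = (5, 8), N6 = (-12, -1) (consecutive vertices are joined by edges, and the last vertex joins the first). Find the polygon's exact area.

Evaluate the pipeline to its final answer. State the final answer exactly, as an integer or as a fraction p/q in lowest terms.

Step 1: 1*(-10)^4 - 6*(-10)^3 - 3*(-10)^2 - 6*(-10)^1 - 5 = (10000) + (6000) + (-300) + (60) + (-5) = 15755; answer 15755
Step 2: W1 = 15755; c = 19743; 19743 = 3 * 6581; sigma = (1 + 3) * (1 + 6581) = 4 * 6582 = 26328; answer 26328
Step 3: W2 = 26328; w = 5; cross terms: (-19*-40 - 5*-27)=895, (5*-36 - 33*-40)=1140, (33*22 - 35*-36)=1986, (35*8 - 5*22)=170, (5*-1 - -12*8)=91, (-12*-27 - -19*-1)=305; twice the area = |4587| = 4587; area = 4587/2; answer 4587/2

4587/2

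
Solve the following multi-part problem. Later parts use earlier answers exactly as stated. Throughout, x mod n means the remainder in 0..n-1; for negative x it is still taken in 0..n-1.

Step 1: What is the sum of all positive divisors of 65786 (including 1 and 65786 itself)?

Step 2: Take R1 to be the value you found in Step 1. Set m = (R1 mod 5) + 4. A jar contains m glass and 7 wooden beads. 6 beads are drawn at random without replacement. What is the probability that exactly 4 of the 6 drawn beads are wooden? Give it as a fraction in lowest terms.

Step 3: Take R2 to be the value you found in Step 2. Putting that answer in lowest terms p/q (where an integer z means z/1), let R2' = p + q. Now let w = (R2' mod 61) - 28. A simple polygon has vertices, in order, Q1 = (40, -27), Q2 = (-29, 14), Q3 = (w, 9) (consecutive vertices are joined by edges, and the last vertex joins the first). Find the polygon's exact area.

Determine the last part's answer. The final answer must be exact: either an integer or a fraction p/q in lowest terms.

463

Step 1: 65786 = 2 * 7 * 37 * 127; sigma = (1 + 2) * (1 + 7) * (1 + 37) * (1 + 127) = 3 * 8 * 38 * 128 = 116736; answer 116736
Step 2: R1 = 116736; m = 5; total draws C(12,6) = 924; favorable C(7,4)*C(5,2) = 350; P = 25/66; answer 25/66
Step 3: R2 = 25/66; threaded value p + q = 91; w = 2; cross terms: (40*14 - -29*-27)=-223, (-29*9 - 2*14)=-289, (2*-27 - 40*9)=-414; twice the area = |-926| = 926; area = 463; answer 463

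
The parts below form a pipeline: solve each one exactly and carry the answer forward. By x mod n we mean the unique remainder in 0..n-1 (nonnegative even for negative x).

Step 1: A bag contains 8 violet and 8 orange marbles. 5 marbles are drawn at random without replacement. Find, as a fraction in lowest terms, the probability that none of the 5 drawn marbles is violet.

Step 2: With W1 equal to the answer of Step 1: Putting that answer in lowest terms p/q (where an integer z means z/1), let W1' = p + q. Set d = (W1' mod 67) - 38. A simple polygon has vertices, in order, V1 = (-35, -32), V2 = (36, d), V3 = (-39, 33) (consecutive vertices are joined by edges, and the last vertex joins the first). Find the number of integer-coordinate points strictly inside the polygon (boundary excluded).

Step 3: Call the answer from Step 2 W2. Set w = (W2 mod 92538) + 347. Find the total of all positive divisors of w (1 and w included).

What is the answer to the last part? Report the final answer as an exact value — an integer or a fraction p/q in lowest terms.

Step 1: total draws C(16,5) = 4368; favorable C(8,5) = 56; P = 1/78; answer 1/78
Step 2: W1 = 1/78; threaded value p + q = 79; d = -26; cross terms: (-35*-26 - 36*-32)=2062, (36*33 - -39*-26)=174, (-39*-32 - -35*33)=2403; twice the area = |4639| = 4639; area = 4639/2; boundary points = 1 + 1 + 1 = 3; strictly interior points = area - boundary/2 + 1 = 2319; answer 2319
Step 3: W2 = 2319; w = 2666; 2666 = 2 * 31 * 43; sigma = (1 + 2) * (1 + 31) * (1 + 43) = 3 * 32 * 44 = 4224; answer 4224

4224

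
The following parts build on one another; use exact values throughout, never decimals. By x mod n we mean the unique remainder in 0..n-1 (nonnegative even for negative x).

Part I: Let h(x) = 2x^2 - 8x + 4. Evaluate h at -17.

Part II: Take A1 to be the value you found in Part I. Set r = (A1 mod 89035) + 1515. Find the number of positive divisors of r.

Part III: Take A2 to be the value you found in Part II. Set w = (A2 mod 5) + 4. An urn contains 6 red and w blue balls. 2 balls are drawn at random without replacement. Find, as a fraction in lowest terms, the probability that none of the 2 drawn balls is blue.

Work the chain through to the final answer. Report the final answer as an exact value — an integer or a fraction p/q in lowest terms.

Part I: 2*(-17)^2 - 8*(-17)^1 + 4 = (578) + (136) + (4) = 718; answer 718
Part II: A1 = 718; r = 2233; 2233 = 7 * 11 * 29; number of divisors = (1+1) * (1+1) * (1+1) = 8; answer 8
Part III: A2 = 8; w = 7; total draws C(13,2) = 78; favorable C(6,2) = 15; P = 5/26; answer 5/26

5/26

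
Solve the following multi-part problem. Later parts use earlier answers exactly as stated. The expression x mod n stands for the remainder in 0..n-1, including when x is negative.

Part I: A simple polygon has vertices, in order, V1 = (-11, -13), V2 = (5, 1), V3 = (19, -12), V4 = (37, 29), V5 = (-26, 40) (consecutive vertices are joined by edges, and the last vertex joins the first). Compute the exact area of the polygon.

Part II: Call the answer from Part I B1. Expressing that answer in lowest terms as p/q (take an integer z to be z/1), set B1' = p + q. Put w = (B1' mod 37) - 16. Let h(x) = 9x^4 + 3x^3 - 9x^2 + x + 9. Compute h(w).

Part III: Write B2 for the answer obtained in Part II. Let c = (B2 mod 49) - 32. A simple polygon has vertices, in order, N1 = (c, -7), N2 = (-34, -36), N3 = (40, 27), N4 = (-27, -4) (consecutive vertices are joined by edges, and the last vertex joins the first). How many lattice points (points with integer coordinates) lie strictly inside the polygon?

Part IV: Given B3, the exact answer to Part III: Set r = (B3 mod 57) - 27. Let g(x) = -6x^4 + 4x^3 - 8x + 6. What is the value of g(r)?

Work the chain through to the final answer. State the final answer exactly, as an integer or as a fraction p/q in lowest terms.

Part I: cross terms: (-11*1 - 5*-13)=54, (5*-12 - 19*1)=-79, (19*29 - 37*-12)=995, (37*40 - -26*29)=2234, (-26*-13 - -11*40)=778; twice the area = |3982| = 3982; area = 1991; answer 1991
Part II: B1 = 1991; threaded value p + q = 1992; w = 15; 9*(15)^4 + 3*(15)^3 - 9*(15)^2 + 1*(15)^1 + 9 = (455625) + (10125) + (-2025) + (15) + (9) = 463749; answer 463749
Part III: B2 = 463749; c = -19; cross terms: (-19*-36 - -34*-7)=446, (-34*27 - 40*-36)=522, (40*-4 - -27*27)=569, (-27*-7 - -19*-4)=113; twice the area = |1650| = 1650; area = 825; boundary points = 1 + 1 + 1 + 1 = 4; strictly interior points = area - boundary/2 + 1 = 824; answer 824
Part IV: B3 = 824; r = -1; -6*(-1)^4 + 4*(-1)^3 - 8*(-1)^1 + 6 = (-6) + (-4) + (8) + (6) = 4; answer 4

4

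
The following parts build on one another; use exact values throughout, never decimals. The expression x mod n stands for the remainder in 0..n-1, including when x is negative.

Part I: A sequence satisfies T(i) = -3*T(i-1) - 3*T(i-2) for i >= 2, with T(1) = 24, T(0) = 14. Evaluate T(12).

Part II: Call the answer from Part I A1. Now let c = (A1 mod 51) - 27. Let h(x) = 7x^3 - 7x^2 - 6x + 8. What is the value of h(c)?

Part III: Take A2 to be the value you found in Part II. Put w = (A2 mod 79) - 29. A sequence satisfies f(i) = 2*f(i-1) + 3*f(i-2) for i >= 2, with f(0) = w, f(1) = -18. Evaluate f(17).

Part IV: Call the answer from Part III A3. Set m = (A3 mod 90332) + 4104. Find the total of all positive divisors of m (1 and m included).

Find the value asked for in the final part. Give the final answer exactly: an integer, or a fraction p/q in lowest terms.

Part I: T(2) = -3*(24) - 3*(14) = -114; iterating: T(2)=-114, T(3)=270, T(4)=-468, T(5)=594, T(6)=-378, T(7)=-648, T(8)=3078, T(9)=-7290, T(10)=12636, T(11)=-16038, T(12)=10206; answer 10206
Part II: A1 = 10206; c = -21; 7*(-21)^3 - 7*(-21)^2 - 6*(-21)^1 + 8 = (-64827) + (-3087) + (126) + (8) = -67780; answer -67780
Part III: A2 = -67780; w = -27; f(2) = 2*(-18) + 3*(-27) = -117; iterating: f(2)=-117, f(3)=-288, f(4)=-927, f(5)=-2718, f(6)=-8217, f(7)=-24588, f(8)=-73827, f(9)=-221418, f(10)=-664317, f(11)=-1992888, f(12)=-5978727, f(13)=-17936118, f(14)=-53808417, f(15)=-161425188, f(16)=-484275627, f(17)=-1452826818; answer -1452826818
Part IV: A3 = -1452826818; m = 77174; 77174 = 2 * 47 * 821; sigma = (1 + 2) * (1 + 47) * (1 + 821) = 3 * 48 * 822 = 118368; answer 118368

118368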